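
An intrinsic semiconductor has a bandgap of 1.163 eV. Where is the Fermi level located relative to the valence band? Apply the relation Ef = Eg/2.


Step 1: For an intrinsic semiconductor, the Fermi level sits at midgap.
Step 2: Ef = Eg / 2 = 1.163 / 2 = 0.5815 eV

0.5815


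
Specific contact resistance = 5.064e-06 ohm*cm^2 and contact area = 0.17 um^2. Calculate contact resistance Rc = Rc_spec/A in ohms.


Step 1: Convert area to cm^2: 0.17 um^2 = 1.7000e-09 cm^2
Step 2: Rc = Rc_spec / A = 5.064e-06 / 1.7000e-09
Step 3: Rc = 2.98e+03 ohms

2.98e+03


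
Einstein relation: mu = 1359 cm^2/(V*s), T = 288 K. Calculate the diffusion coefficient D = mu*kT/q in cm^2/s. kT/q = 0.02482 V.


Step 1: D = mu * (kT/q)
Step 2: D = 1359 * 0.02482
Step 3: D = 33.73 cm^2/s

33.73


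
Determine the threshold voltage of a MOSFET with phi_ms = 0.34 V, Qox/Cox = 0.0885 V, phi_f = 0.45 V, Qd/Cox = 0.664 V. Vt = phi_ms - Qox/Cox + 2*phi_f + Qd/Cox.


Step 1: Vt = phi_ms - Qox/Cox + 2*phi_f + Qd/Cox
Step 2: Vt = 0.34 - 0.0885 + 2*0.45 + 0.664
Step 3: Vt = 0.34 - 0.0885 + 0.9 + 0.664
Step 4: Vt = 1.8155 V

1.8155


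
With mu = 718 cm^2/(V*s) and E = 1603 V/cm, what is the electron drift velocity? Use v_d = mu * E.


Step 1: v_d = mu * E
Step 2: v_d = 718 * 1603 = 1150954
Step 3: v_d = 1.15e+06 cm/s

1.15e+06


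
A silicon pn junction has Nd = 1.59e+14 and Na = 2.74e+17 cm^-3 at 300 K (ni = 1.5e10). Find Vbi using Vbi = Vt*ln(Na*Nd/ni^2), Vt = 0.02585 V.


Step 1: Compute Na*Nd/ni^2 = 2.74e+17 * 1.59e+14 / (1.5e10)^2 = 1.9363e+11
Step 2: ln(1.9363e+11) = 25.9892
Step 3: Vbi = 0.02585 * 25.9892 = 0.672 V

0.672


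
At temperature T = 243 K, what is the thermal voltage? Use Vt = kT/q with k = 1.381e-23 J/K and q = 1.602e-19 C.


Step 1: kT = 1.381e-23 * 243 = 3.35583e-21 J
Step 2: Vt = kT/q = 3.35583e-21 / 1.602e-19
Step 3: Vt = 0.02095 V

0.02095


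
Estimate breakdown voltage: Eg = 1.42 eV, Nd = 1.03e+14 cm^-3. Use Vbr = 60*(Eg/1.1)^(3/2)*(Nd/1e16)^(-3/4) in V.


Step 1: Eg/1.1 = 1.42/1.1 = 1.290909
Step 2: (Eg/1.1)^1.5 = 1.290909^1.5 = 1.466707
Step 3: (Nd/1e16)^(-0.75) = (0.0103)^(-0.75) = 30.929442
Step 4: Vbr = 60 * 1.466707 * 30.929442 = 2721.9 V

2721.9


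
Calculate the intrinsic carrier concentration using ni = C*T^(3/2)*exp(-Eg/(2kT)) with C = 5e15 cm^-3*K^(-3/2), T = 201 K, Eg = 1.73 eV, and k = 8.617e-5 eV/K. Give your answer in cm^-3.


Step 1: Compute kT = 8.617e-5 * 201 = 0.01732017 eV
Step 2: Exponent = -Eg/(2kT) = -1.73/(2*0.01732017) = -49.94177
Step 3: T^(3/2) = 201^1.5 = 2849.67
Step 4: ni = 5e15 * 2849.67 * exp(-49.94177) = 2.91e-03 cm^-3

2.91e-03


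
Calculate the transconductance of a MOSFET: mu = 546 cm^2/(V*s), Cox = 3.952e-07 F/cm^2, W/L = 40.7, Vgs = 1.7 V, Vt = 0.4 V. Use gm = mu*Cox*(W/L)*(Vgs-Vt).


Step 1: Vov = Vgs - Vt = 1.7 - 0.4 = 1.3 V
Step 2: gm = mu * Cox * (W/L) * Vov
Step 3: gm = 546 * 3.952e-07 * 40.7 * 1.3 = 1.14e-02 S

1.14e-02


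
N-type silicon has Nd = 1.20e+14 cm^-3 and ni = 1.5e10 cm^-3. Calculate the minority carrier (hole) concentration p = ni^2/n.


Step 1: Since Nd >> ni, n ≈ Nd = 1.20e+14 cm^-3
Step 2: p = ni^2 / n = (1.5e10)^2 / 1.20e+14
Step 3: p = 2.25e20 / 1.20e+14 = 1.88e+06 cm^-3

1.88e+06


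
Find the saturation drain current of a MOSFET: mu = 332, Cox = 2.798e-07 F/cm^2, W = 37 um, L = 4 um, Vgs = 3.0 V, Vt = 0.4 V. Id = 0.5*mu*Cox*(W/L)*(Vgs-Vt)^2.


Step 1: Overdrive voltage Vov = Vgs - Vt = 3.0 - 0.4 = 2.6 V
Step 2: W/L = 37/4 = 9.25
Step 3: Id = 0.5 * 332 * 2.798e-07 * 9.25 * 2.6^2
Step 4: Id = 2.90e-03 A

2.90e-03


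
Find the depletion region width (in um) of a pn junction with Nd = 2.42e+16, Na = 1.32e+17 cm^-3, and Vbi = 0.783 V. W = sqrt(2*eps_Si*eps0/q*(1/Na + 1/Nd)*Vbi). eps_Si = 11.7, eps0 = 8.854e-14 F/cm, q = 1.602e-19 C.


Step 1: 1/Na + 1/Nd = 1/1.32e+17 + 1/2.42e+16 = 4.88981e-17
Step 2: 2*eps*eps0/q = 2*11.7*8.854e-14/1.602e-19 = 1.293281e+07
Step 3: W^2 = 1.293281e+07 * 4.88981e-17 * 0.783 = 4.95161e-10
Step 4: W = sqrt(4.95161e-10) = 2.225e-05 cm = 0.2225 um

0.2225


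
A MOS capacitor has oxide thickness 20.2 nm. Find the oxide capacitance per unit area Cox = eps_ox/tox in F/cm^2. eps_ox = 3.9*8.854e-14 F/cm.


Step 1: eps_ox = 3.9 * 8.854e-14 = 3.45306e-13 F/cm
Step 2: tox in cm = 20.2 nm * 1e-7 = 2.0200e-06 cm
Step 3: Cox = 3.45306e-13 / 2.0200e-06 = 1.71e-07 F/cm^2

1.71e-07


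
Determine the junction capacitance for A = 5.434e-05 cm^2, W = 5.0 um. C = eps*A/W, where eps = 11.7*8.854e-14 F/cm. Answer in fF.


Step 1: eps_Si = 11.7 * 8.854e-14 = 1.035918e-12 F/cm
Step 2: W in cm = 5.0 * 1e-4 = 5.00e-04 cm
Step 3: C = 1.035918e-12 * 5.434e-05 / 5.00e-04 = 1.125836e-13 F
Step 4: C = 112.58 fF

112.58


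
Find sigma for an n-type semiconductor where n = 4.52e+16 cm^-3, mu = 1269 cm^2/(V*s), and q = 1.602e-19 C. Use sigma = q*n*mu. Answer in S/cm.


Step 1: sigma = q * n * mu
Step 2: sigma = 1.602e-19 * 4.52e+16 * 1269
Step 3: sigma = 9.189e+00 S/cm

9.189e+00


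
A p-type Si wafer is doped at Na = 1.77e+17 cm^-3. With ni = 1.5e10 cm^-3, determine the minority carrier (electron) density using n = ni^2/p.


Step 1: Majority hole concentration p ≈ Na = 1.77e+17 cm^-3
Step 2: n = ni^2 / Na = (1.5e10)^2 / 1.77e+17
Step 3: n = 1.27e+03 cm^-3

1.27e+03


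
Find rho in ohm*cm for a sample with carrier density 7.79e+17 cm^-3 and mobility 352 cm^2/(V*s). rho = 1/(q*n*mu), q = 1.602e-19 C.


Step 1: sigma = q * n * mu = 1.602e-19 * 7.79e+17 * 352 = 4.39281e+01 S/cm
Step 2: rho = 1 / sigma = 1 / 4.39281e+01 = 0.02276 ohm*cm

0.02276


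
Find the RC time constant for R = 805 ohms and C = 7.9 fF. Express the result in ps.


Step 1: tau = R * C
Step 2: tau = 805 * 7.9 fF = 805 * 7.9e-15 F
Step 3: tau = 6.3595e-12 s = 6.3595 ps

6.3595


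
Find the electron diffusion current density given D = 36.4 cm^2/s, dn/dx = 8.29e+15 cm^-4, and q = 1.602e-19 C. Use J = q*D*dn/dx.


Step 1: J = q * D * (dn/dx)
Step 2: J = 1.602e-19 * 36.4 * 8.29e+15
Step 3: J = 4.83e-02 A/cm^2

4.83e-02


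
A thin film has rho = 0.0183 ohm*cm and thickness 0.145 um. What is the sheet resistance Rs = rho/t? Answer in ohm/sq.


Step 1: Convert thickness to cm: t = 0.145 um = 1.4500e-05 cm
Step 2: Rs = rho / t = 0.0183 / 1.4500e-05
Step 3: Rs = 1262.1 ohm/sq

1262.1


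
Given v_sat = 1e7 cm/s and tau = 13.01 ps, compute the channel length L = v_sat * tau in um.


Step 1: tau in seconds = 13.01 ps * 1e-12 = 1.3010e-11 s
Step 2: L = v_sat * tau = 1e7 * 1.3010e-11 = 1.3010e-04 cm
Step 3: L in um = 1.3010e-04 * 1e4 = 1.301 um

1.301


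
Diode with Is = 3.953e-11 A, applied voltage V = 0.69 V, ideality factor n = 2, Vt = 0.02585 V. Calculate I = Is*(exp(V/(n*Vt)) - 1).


Step 1: V/(n*Vt) = 0.69/(2*0.02585) = 13.3462
Step 2: exp(13.3462) = 6.2543e+05
Step 3: I = 3.953e-11 * (6.2543e+05 - 1) = 2.47e-05 A

2.47e-05


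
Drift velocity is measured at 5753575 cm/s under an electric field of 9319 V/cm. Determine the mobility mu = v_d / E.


Step 1: mu = v_d / E
Step 2: mu = 5753575 / 9319
Step 3: mu = 617.4 cm^2/(V*s)

617.4


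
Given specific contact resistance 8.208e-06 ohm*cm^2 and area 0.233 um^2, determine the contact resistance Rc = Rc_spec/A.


Step 1: Convert area to cm^2: 0.233 um^2 = 2.3300e-09 cm^2
Step 2: Rc = Rc_spec / A = 8.208e-06 / 2.3300e-09
Step 3: Rc = 3.52e+03 ohms

3.52e+03


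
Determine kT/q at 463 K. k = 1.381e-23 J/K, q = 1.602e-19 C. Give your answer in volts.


Step 1: kT = 1.381e-23 * 463 = 6.39403e-21 J
Step 2: Vt = kT/q = 6.39403e-21 / 1.602e-19
Step 3: Vt = 0.03991 V

0.03991


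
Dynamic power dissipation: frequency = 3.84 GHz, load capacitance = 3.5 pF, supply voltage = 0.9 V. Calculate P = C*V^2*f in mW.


Step 1: V^2 = 0.9^2 = 0.81 V^2
Step 2: P = C*V^2*f = 3.5e-12 F * 0.81 * 3.84e9 Hz
Step 3: P = 1.08864e-02 W
Step 4: P = 10.886 mW

10.886


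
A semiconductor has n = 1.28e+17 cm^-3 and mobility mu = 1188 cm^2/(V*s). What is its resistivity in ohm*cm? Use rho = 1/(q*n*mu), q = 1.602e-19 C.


Step 1: sigma = q * n * mu = 1.602e-19 * 1.28e+17 * 1188 = 2.43607e+01 S/cm
Step 2: rho = 1 / sigma = 1 / 2.43607e+01 = 0.04105 ohm*cm

0.04105


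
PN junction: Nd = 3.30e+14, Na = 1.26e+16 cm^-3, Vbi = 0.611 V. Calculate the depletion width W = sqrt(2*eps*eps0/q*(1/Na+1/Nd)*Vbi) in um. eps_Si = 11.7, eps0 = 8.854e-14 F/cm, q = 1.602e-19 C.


Step 1: 1/Na + 1/Nd = 1/1.26e+16 + 1/3.30e+14 = 3.10967e-15
Step 2: 2*eps*eps0/q = 2*11.7*8.854e-14/1.602e-19 = 1.293281e+07
Step 3: W^2 = 1.293281e+07 * 3.10967e-15 * 0.611 = 2.45724e-08
Step 4: W = sqrt(2.45724e-08) = 1.568e-04 cm = 1.568 um

1.568


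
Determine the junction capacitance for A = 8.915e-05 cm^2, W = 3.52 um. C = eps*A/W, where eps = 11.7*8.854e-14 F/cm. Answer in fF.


Step 1: eps_Si = 11.7 * 8.854e-14 = 1.035918e-12 F/cm
Step 2: W in cm = 3.52 * 1e-4 = 3.52e-04 cm
Step 3: C = 1.035918e-12 * 8.915e-05 / 3.52e-04 = 2.623639e-13 F
Step 4: C = 262.36 fF

262.36


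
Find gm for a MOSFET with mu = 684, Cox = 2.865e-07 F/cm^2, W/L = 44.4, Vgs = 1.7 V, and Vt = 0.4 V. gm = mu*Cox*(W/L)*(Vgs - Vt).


Step 1: Vov = Vgs - Vt = 1.7 - 0.4 = 1.3 V
Step 2: gm = mu * Cox * (W/L) * Vov
Step 3: gm = 684 * 2.865e-07 * 44.4 * 1.3 = 1.13e-02 S

1.13e-02


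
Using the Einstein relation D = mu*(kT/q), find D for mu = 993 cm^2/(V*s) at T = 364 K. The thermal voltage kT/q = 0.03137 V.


Step 1: D = mu * (kT/q)
Step 2: D = 993 * 0.03137
Step 3: D = 31.15 cm^2/s

31.15


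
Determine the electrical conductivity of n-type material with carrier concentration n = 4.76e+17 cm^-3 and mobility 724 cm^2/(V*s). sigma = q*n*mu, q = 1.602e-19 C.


Step 1: sigma = q * n * mu
Step 2: sigma = 1.602e-19 * 4.76e+17 * 724
Step 3: sigma = 5.521e+01 S/cm

5.521e+01


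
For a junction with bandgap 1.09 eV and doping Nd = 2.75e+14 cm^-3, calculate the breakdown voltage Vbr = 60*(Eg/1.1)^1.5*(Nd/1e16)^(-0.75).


Step 1: Eg/1.1 = 1.09/1.1 = 0.990909
Step 2: (Eg/1.1)^1.5 = 0.990909^1.5 = 0.986395
Step 3: (Nd/1e16)^(-0.75) = (0.0275)^(-0.75) = 14.808139
Step 4: Vbr = 60 * 0.986395 * 14.808139 = 876.4 V

876.4


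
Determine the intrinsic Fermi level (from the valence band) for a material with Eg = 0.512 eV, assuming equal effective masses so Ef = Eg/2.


Step 1: For an intrinsic semiconductor, the Fermi level sits at midgap.
Step 2: Ef = Eg / 2 = 0.512 / 2 = 0.256 eV

0.256


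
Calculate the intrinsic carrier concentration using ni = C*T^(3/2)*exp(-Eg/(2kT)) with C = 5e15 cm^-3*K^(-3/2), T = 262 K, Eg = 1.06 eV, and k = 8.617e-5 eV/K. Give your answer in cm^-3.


Step 1: Compute kT = 8.617e-5 * 262 = 0.02257654 eV
Step 2: Exponent = -Eg/(2kT) = -1.06/(2*0.02257654) = -23.47570
Step 3: T^(3/2) = 262^1.5 = 4240.84
Step 4: ni = 5e15 * 4240.84 * exp(-23.47570) = 1.35e+09 cm^-3

1.35e+09


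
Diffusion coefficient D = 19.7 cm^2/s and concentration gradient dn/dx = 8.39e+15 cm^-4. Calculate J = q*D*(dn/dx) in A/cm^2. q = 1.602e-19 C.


Step 1: J = q * D * (dn/dx)
Step 2: J = 1.602e-19 * 19.7 * 8.39e+15
Step 3: J = 2.65e-02 A/cm^2

2.65e-02


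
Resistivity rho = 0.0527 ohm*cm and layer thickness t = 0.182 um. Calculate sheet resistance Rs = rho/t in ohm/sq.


Step 1: Convert thickness to cm: t = 0.182 um = 1.8200e-05 cm
Step 2: Rs = rho / t = 0.0527 / 1.8200e-05
Step 3: Rs = 2895.6 ohm/sq

2895.6


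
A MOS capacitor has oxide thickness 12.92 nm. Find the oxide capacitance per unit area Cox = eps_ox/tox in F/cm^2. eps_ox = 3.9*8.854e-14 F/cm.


Step 1: eps_ox = 3.9 * 8.854e-14 = 3.45306e-13 F/cm
Step 2: tox in cm = 12.92 nm * 1e-7 = 1.2920e-06 cm
Step 3: Cox = 3.45306e-13 / 1.2920e-06 = 2.67e-07 F/cm^2

2.67e-07


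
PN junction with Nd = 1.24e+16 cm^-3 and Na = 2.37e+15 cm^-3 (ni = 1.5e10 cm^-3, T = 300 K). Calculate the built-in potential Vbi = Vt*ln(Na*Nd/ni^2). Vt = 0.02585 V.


Step 1: Compute Na*Nd/ni^2 = 2.37e+15 * 1.24e+16 / (1.5e10)^2 = 1.3061e+11
Step 2: ln(1.3061e+11) = 25.5955
Step 3: Vbi = 0.02585 * 25.5955 = 0.662 V

0.662


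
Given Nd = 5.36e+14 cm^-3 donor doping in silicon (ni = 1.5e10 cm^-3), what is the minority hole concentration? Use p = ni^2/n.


Step 1: Since Nd >> ni, n ≈ Nd = 5.36e+14 cm^-3
Step 2: p = ni^2 / n = (1.5e10)^2 / 5.36e+14
Step 3: p = 2.25e20 / 5.36e+14 = 4.20e+05 cm^-3

4.20e+05


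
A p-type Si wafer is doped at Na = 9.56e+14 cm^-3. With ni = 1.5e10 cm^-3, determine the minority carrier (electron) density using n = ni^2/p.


Step 1: Majority hole concentration p ≈ Na = 9.56e+14 cm^-3
Step 2: n = ni^2 / Na = (1.5e10)^2 / 9.56e+14
Step 3: n = 2.35e+05 cm^-3

2.35e+05


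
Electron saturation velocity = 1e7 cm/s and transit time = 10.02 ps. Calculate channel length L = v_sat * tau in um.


Step 1: tau in seconds = 10.02 ps * 1e-12 = 1.0020e-11 s
Step 2: L = v_sat * tau = 1e7 * 1.0020e-11 = 1.0020e-04 cm
Step 3: L in um = 1.0020e-04 * 1e4 = 1.002 um

1.002


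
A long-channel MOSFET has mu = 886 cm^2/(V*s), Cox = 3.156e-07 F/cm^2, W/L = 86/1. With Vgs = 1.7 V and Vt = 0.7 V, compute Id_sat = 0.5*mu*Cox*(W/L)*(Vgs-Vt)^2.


Step 1: Overdrive voltage Vov = Vgs - Vt = 1.7 - 0.7 = 1.0 V
Step 2: W/L = 86/1 = 86
Step 3: Id = 0.5 * 886 * 3.156e-07 * 86 * 1.0^2
Step 4: Id = 1.20e-02 A

1.20e-02


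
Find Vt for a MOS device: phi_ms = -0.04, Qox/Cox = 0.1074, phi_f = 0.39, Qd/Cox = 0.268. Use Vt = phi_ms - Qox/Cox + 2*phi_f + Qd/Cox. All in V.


Step 1: Vt = phi_ms - Qox/Cox + 2*phi_f + Qd/Cox
Step 2: Vt = -0.04 - 0.1074 + 2*0.39 + 0.268
Step 3: Vt = -0.04 - 0.1074 + 0.78 + 0.268
Step 4: Vt = 0.9006 V

0.9006


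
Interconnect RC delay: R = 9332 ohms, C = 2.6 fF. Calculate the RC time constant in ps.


Step 1: tau = R * C
Step 2: tau = 9332 * 2.6 fF = 9332 * 2.6e-15 F
Step 3: tau = 2.42632e-11 s = 24.2632 ps

24.2632


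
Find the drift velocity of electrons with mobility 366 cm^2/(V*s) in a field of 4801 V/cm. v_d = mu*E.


Step 1: v_d = mu * E
Step 2: v_d = 366 * 4801 = 1757166
Step 3: v_d = 1.76e+06 cm/s

1.76e+06


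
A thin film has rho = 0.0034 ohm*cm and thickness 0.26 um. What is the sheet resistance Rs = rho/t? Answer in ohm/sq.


Step 1: Convert thickness to cm: t = 0.26 um = 2.6000e-05 cm
Step 2: Rs = rho / t = 0.0034 / 2.6000e-05
Step 3: Rs = 130.8 ohm/sq

130.8


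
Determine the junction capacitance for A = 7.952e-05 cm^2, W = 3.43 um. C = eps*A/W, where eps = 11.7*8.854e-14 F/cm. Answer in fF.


Step 1: eps_Si = 11.7 * 8.854e-14 = 1.035918e-12 F/cm
Step 2: W in cm = 3.43 * 1e-4 = 3.43e-04 cm
Step 3: C = 1.035918e-12 * 7.952e-05 / 3.43e-04 = 2.401638e-13 F
Step 4: C = 240.16 fF

240.16


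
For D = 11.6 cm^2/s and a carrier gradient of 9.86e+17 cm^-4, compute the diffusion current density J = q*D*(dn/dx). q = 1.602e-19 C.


Step 1: J = q * D * (dn/dx)
Step 2: J = 1.602e-19 * 11.6 * 9.86e+17
Step 3: J = 1.83e+00 A/cm^2

1.83e+00


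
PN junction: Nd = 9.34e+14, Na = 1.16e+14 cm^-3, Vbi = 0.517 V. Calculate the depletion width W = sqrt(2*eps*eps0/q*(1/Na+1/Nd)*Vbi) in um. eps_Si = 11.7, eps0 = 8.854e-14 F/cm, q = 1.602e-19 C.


Step 1: 1/Na + 1/Nd = 1/1.16e+14 + 1/9.34e+14 = 9.69135e-15
Step 2: 2*eps*eps0/q = 2*11.7*8.854e-14/1.602e-19 = 1.293281e+07
Step 3: W^2 = 1.293281e+07 * 9.69135e-15 * 0.517 = 6.47989e-08
Step 4: W = sqrt(6.47989e-08) = 2.546e-04 cm = 2.546 um

2.546


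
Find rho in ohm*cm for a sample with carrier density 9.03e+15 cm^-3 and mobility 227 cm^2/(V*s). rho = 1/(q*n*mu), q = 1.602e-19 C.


Step 1: sigma = q * n * mu = 1.602e-19 * 9.03e+15 * 227 = 3.28380e-01 S/cm
Step 2: rho = 1 / sigma = 1 / 3.28380e-01 = 3.045 ohm*cm

3.045


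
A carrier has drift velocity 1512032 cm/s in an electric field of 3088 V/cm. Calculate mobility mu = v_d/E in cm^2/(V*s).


Step 1: mu = v_d / E
Step 2: mu = 1512032 / 3088
Step 3: mu = 489.65 cm^2/(V*s)

489.65


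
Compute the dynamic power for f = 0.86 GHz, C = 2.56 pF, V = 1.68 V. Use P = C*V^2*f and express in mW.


Step 1: V^2 = 1.68^2 = 2.8224 V^2
Step 2: P = C*V^2*f = 2.56e-12 F * 2.8224 * 0.86e9 Hz
Step 3: P = 6.21379584e-03 W
Step 4: P = 6.214 mW

6.214


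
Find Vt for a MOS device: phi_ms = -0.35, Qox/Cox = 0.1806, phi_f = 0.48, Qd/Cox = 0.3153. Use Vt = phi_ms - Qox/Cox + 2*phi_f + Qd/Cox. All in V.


Step 1: Vt = phi_ms - Qox/Cox + 2*phi_f + Qd/Cox
Step 2: Vt = -0.35 - 0.1806 + 2*0.48 + 0.3153
Step 3: Vt = -0.35 - 0.1806 + 0.96 + 0.3153
Step 4: Vt = 0.7447 V

0.7447


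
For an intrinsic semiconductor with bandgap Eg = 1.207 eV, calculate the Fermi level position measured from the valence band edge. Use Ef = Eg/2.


Step 1: For an intrinsic semiconductor, the Fermi level sits at midgap.
Step 2: Ef = Eg / 2 = 1.207 / 2 = 0.6035 eV

0.6035


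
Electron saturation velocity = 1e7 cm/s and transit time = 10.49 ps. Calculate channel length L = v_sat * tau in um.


Step 1: tau in seconds = 10.49 ps * 1e-12 = 1.0490e-11 s
Step 2: L = v_sat * tau = 1e7 * 1.0490e-11 = 1.0490e-04 cm
Step 3: L in um = 1.0490e-04 * 1e4 = 1.049 um

1.049


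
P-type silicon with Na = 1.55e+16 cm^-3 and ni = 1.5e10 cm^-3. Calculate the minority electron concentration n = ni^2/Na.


Step 1: Majority hole concentration p ≈ Na = 1.55e+16 cm^-3
Step 2: n = ni^2 / Na = (1.5e10)^2 / 1.55e+16
Step 3: n = 1.45e+04 cm^-3

1.45e+04


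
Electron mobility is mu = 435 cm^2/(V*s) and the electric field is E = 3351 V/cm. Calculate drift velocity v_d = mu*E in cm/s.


Step 1: v_d = mu * E
Step 2: v_d = 435 * 3351 = 1457685
Step 3: v_d = 1.46e+06 cm/s

1.46e+06


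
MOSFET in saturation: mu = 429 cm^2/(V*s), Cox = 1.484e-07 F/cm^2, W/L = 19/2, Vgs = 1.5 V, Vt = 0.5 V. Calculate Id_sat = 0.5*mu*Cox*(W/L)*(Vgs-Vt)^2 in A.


Step 1: Overdrive voltage Vov = Vgs - Vt = 1.5 - 0.5 = 1.0 V
Step 2: W/L = 19/2 = 9.5
Step 3: Id = 0.5 * 429 * 1.484e-07 * 9.5 * 1.0^2
Step 4: Id = 3.02e-04 A

3.02e-04


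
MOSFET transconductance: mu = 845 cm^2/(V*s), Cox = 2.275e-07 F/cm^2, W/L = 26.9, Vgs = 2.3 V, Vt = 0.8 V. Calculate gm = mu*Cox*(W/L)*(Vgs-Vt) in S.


Step 1: Vov = Vgs - Vt = 2.3 - 0.8 = 1.5 V
Step 2: gm = mu * Cox * (W/L) * Vov
Step 3: gm = 845 * 2.275e-07 * 26.9 * 1.5 = 7.76e-03 S

7.76e-03


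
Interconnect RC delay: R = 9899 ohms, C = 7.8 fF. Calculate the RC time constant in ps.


Step 1: tau = R * C
Step 2: tau = 9899 * 7.8 fF = 9899 * 7.8e-15 F
Step 3: tau = 7.72122e-11 s = 77.2122 ps

77.2122


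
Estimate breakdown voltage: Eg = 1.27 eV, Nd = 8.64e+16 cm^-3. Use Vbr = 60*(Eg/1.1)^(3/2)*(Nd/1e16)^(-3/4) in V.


Step 1: Eg/1.1 = 1.27/1.1 = 1.154545
Step 2: (Eg/1.1)^1.5 = 1.154545^1.5 = 1.240556
Step 3: (Nd/1e16)^(-0.75) = (8.64)^(-0.75) = 0.198433
Step 4: Vbr = 60 * 1.240556 * 0.198433 = 14.8 V

14.8


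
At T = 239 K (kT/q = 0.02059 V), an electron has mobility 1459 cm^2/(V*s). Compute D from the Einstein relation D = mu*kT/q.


Step 1: D = mu * (kT/q)
Step 2: D = 1459 * 0.02059
Step 3: D = 30.04 cm^2/s

30.04


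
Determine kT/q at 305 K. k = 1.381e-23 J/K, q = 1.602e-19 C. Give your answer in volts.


Step 1: kT = 1.381e-23 * 305 = 4.21205e-21 J
Step 2: Vt = kT/q = 4.21205e-21 / 1.602e-19
Step 3: Vt = 0.02629 V

0.02629


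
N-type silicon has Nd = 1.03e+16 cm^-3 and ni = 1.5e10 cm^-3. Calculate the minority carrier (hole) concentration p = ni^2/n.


Step 1: Since Nd >> ni, n ≈ Nd = 1.03e+16 cm^-3
Step 2: p = ni^2 / n = (1.5e10)^2 / 1.03e+16
Step 3: p = 2.25e20 / 1.03e+16 = 2.18e+04 cm^-3

2.18e+04


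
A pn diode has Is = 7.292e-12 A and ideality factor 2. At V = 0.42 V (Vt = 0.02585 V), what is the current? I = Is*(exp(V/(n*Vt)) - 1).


Step 1: V/(n*Vt) = 0.42/(2*0.02585) = 8.1238
Step 2: exp(8.1238) = 3.3738e+03
Step 3: I = 7.292e-12 * (3.3738e+03 - 1) = 2.46e-08 A

2.46e-08


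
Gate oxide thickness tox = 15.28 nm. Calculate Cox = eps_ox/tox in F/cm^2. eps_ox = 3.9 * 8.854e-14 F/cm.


Step 1: eps_ox = 3.9 * 8.854e-14 = 3.45306e-13 F/cm
Step 2: tox in cm = 15.28 nm * 1e-7 = 1.5280e-06 cm
Step 3: Cox = 3.45306e-13 / 1.5280e-06 = 2.26e-07 F/cm^2

2.26e-07


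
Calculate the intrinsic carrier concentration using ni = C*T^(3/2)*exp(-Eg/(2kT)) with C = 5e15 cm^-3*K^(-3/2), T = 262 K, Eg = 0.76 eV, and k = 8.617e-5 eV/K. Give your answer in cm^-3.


Step 1: Compute kT = 8.617e-5 * 262 = 0.02257654 eV
Step 2: Exponent = -Eg/(2kT) = -0.76/(2*0.02257654) = -16.83163
Step 3: T^(3/2) = 262^1.5 = 4240.84
Step 4: ni = 5e15 * 4240.84 * exp(-16.83163) = 1.04e+12 cm^-3

1.04e+12


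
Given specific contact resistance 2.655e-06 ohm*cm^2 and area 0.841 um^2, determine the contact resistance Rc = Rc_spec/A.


Step 1: Convert area to cm^2: 0.841 um^2 = 8.4100e-09 cm^2
Step 2: Rc = Rc_spec / A = 2.655e-06 / 8.4100e-09
Step 3: Rc = 3.16e+02 ohms

3.16e+02


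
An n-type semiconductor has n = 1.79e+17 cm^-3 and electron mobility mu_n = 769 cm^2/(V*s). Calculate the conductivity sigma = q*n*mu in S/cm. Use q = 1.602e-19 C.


Step 1: sigma = q * n * mu
Step 2: sigma = 1.602e-19 * 1.79e+17 * 769
Step 3: sigma = 2.205e+01 S/cm

2.205e+01


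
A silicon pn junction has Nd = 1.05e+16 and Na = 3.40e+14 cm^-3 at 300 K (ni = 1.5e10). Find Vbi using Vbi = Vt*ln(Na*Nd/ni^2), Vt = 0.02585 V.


Step 1: Compute Na*Nd/ni^2 = 3.40e+14 * 1.05e+16 / (1.5e10)^2 = 1.5867e+10
Step 2: ln(1.5867e+10) = 23.4875
Step 3: Vbi = 0.02585 * 23.4875 = 0.607 V

0.607


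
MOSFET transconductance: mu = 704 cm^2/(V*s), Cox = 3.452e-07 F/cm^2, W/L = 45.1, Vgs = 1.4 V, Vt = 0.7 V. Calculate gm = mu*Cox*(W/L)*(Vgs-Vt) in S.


Step 1: Vov = Vgs - Vt = 1.4 - 0.7 = 0.7 V
Step 2: gm = mu * Cox * (W/L) * Vov
Step 3: gm = 704 * 3.452e-07 * 45.1 * 0.7 = 7.67e-03 S

7.67e-03


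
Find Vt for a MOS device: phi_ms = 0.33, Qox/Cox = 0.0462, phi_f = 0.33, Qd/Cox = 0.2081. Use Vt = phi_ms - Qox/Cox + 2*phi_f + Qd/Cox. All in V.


Step 1: Vt = phi_ms - Qox/Cox + 2*phi_f + Qd/Cox
Step 2: Vt = 0.33 - 0.0462 + 2*0.33 + 0.2081
Step 3: Vt = 0.33 - 0.0462 + 0.66 + 0.2081
Step 4: Vt = 1.1519 V

1.1519


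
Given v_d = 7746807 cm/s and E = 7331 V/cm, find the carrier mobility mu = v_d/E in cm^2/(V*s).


Step 1: mu = v_d / E
Step 2: mu = 7746807 / 7331
Step 3: mu = 1056.72 cm^2/(V*s)

1056.72


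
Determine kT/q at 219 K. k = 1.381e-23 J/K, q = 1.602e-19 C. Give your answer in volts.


Step 1: kT = 1.381e-23 * 219 = 3.02439e-21 J
Step 2: Vt = kT/q = 3.02439e-21 / 1.602e-19
Step 3: Vt = 0.01888 V

0.01888


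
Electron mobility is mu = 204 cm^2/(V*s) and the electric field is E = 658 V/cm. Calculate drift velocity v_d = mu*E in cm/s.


Step 1: v_d = mu * E
Step 2: v_d = 204 * 658 = 134232
Step 3: v_d = 1.34e+05 cm/s

1.34e+05


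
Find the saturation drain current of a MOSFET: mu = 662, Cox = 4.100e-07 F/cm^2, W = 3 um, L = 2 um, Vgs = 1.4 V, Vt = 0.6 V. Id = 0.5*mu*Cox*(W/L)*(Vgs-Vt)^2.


Step 1: Overdrive voltage Vov = Vgs - Vt = 1.4 - 0.6 = 0.8 V
Step 2: W/L = 3/2 = 1.5
Step 3: Id = 0.5 * 662 * 4.100e-07 * 1.5 * 0.8^2
Step 4: Id = 1.30e-04 A

1.30e-04


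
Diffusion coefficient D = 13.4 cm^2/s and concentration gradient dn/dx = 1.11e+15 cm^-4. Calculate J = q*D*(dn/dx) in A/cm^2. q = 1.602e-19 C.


Step 1: J = q * D * (dn/dx)
Step 2: J = 1.602e-19 * 13.4 * 1.11e+15
Step 3: J = 2.38e-03 A/cm^2

2.38e-03


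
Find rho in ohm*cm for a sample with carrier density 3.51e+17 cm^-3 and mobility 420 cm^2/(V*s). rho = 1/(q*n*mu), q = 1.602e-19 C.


Step 1: sigma = q * n * mu = 1.602e-19 * 3.51e+17 * 420 = 2.36167e+01 S/cm
Step 2: rho = 1 / sigma = 1 / 2.36167e+01 = 0.04234 ohm*cm

0.04234


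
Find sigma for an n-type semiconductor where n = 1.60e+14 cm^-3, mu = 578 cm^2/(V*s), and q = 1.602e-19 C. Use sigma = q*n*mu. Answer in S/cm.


Step 1: sigma = q * n * mu
Step 2: sigma = 1.602e-19 * 1.60e+14 * 578
Step 3: sigma = 1.482e-02 S/cm

1.482e-02


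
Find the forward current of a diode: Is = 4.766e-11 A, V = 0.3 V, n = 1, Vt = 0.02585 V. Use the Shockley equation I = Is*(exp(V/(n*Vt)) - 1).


Step 1: V/(n*Vt) = 0.3/(1*0.02585) = 11.6054
Step 2: exp(11.6054) = 1.0969e+05
Step 3: I = 4.766e-11 * (1.0969e+05 - 1) = 5.23e-06 A

5.23e-06


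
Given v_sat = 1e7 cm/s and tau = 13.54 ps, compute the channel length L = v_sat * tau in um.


Step 1: tau in seconds = 13.54 ps * 1e-12 = 1.3540e-11 s
Step 2: L = v_sat * tau = 1e7 * 1.3540e-11 = 1.3540e-04 cm
Step 3: L in um = 1.3540e-04 * 1e4 = 1.354 um

1.354


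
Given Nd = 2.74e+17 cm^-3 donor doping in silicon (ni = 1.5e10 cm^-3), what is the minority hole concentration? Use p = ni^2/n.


Step 1: Since Nd >> ni, n ≈ Nd = 2.74e+17 cm^-3
Step 2: p = ni^2 / n = (1.5e10)^2 / 2.74e+17
Step 3: p = 2.25e20 / 2.74e+17 = 8.21e+02 cm^-3

8.21e+02


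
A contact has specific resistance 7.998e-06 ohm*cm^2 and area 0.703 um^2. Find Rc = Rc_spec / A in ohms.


Step 1: Convert area to cm^2: 0.703 um^2 = 7.0300e-09 cm^2
Step 2: Rc = Rc_spec / A = 7.998e-06 / 7.0300e-09
Step 3: Rc = 1.14e+03 ohms

1.14e+03


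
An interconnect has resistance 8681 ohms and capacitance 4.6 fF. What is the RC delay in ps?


Step 1: tau = R * C
Step 2: tau = 8681 * 4.6 fF = 8681 * 4.6e-15 F
Step 3: tau = 3.99326e-11 s = 39.9326 ps

39.9326


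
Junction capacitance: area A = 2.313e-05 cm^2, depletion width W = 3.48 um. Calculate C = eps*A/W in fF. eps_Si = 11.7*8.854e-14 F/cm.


Step 1: eps_Si = 11.7 * 8.854e-14 = 1.035918e-12 F/cm
Step 2: W in cm = 3.48 * 1e-4 = 3.48e-04 cm
Step 3: C = 1.035918e-12 * 2.313e-05 / 3.48e-04 = 6.885283e-14 F
Step 4: C = 68.85 fF

68.85


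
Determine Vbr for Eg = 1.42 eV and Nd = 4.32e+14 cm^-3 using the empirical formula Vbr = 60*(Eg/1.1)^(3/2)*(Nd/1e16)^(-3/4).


Step 1: Eg/1.1 = 1.42/1.1 = 1.290909
Step 2: (Eg/1.1)^1.5 = 1.290909^1.5 = 1.466707
Step 3: (Nd/1e16)^(-0.75) = (0.0432)^(-0.75) = 10.553273
Step 4: Vbr = 60 * 1.466707 * 10.553273 = 928.7 V

928.7


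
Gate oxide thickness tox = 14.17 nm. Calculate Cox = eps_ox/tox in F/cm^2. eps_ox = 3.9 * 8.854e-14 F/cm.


Step 1: eps_ox = 3.9 * 8.854e-14 = 3.45306e-13 F/cm
Step 2: tox in cm = 14.17 nm * 1e-7 = 1.4170e-06 cm
Step 3: Cox = 3.45306e-13 / 1.4170e-06 = 2.44e-07 F/cm^2

2.44e-07


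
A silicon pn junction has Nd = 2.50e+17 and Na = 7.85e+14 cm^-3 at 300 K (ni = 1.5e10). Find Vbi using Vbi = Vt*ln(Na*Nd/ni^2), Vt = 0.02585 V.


Step 1: Compute Na*Nd/ni^2 = 7.85e+14 * 2.50e+17 / (1.5e10)^2 = 8.7222e+11
Step 2: ln(8.7222e+11) = 27.4943
Step 3: Vbi = 0.02585 * 27.4943 = 0.711 V

0.711


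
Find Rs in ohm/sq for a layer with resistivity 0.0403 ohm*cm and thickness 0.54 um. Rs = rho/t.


Step 1: Convert thickness to cm: t = 0.54 um = 5.4000e-05 cm
Step 2: Rs = rho / t = 0.0403 / 5.4000e-05
Step 3: Rs = 746.3 ohm/sq

746.3


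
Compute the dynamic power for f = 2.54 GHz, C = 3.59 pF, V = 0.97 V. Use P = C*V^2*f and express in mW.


Step 1: V^2 = 0.97^2 = 0.9409 V^2
Step 2: P = C*V^2*f = 3.59e-12 F * 0.9409 * 2.54e9 Hz
Step 3: P = 8.57969074e-03 W
Step 4: P = 8.58 mW

8.58


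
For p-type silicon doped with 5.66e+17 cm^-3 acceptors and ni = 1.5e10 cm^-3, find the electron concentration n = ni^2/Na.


Step 1: Majority hole concentration p ≈ Na = 5.66e+17 cm^-3
Step 2: n = ni^2 / Na = (1.5e10)^2 / 5.66e+17
Step 3: n = 3.98e+02 cm^-3

3.98e+02


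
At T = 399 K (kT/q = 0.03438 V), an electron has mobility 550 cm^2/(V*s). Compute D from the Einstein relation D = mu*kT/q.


Step 1: D = mu * (kT/q)
Step 2: D = 550 * 0.03438
Step 3: D = 18.91 cm^2/s

18.91


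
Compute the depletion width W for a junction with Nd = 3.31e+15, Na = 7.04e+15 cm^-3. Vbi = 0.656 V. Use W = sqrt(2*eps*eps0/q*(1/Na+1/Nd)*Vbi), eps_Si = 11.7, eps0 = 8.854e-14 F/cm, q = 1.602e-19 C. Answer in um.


Step 1: 1/Na + 1/Nd = 1/7.04e+15 + 1/3.31e+15 = 4.44160e-16
Step 2: 2*eps*eps0/q = 2*11.7*8.854e-14/1.602e-19 = 1.293281e+07
Step 3: W^2 = 1.293281e+07 * 4.44160e-16 * 0.656 = 3.76822e-09
Step 4: W = sqrt(3.76822e-09) = 6.139e-05 cm = 0.6139 um

0.6139


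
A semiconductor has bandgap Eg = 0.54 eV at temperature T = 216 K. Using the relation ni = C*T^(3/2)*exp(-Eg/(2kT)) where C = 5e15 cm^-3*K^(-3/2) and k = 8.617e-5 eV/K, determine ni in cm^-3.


Step 1: Compute kT = 8.617e-5 * 216 = 0.01861272 eV
Step 2: Exponent = -Eg/(2kT) = -0.54/(2*0.01861272) = -14.50621
Step 3: T^(3/2) = 216^1.5 = 3174.54
Step 4: ni = 5e15 * 3174.54 * exp(-14.50621) = 7.96e+12 cm^-3

7.96e+12


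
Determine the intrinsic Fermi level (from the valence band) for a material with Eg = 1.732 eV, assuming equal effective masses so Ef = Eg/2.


Step 1: For an intrinsic semiconductor, the Fermi level sits at midgap.
Step 2: Ef = Eg / 2 = 1.732 / 2 = 0.866 eV

0.866


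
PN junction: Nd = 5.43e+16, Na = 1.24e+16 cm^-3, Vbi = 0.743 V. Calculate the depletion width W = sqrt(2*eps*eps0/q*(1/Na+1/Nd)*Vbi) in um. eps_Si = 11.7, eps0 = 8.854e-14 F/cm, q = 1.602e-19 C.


Step 1: 1/Na + 1/Nd = 1/1.24e+16 + 1/5.43e+16 = 9.90614e-17
Step 2: 2*eps*eps0/q = 2*11.7*8.854e-14/1.602e-19 = 1.293281e+07
Step 3: W^2 = 1.293281e+07 * 9.90614e-17 * 0.743 = 9.51889e-10
Step 4: W = sqrt(9.51889e-10) = 3.085e-05 cm = 0.3085 um

0.3085


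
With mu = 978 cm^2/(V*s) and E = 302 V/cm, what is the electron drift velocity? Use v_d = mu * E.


Step 1: v_d = mu * E
Step 2: v_d = 978 * 302 = 295356
Step 3: v_d = 2.95e+05 cm/s

2.95e+05


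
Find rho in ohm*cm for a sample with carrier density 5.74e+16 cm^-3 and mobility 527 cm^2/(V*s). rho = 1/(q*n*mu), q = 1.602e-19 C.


Step 1: sigma = q * n * mu = 1.602e-19 * 5.74e+16 * 527 = 4.84602e+00 S/cm
Step 2: rho = 1 / sigma = 1 / 4.84602e+00 = 0.2064 ohm*cm

0.2064


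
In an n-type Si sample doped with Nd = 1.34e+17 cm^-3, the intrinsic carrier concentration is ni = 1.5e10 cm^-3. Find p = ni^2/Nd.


Step 1: Since Nd >> ni, n ≈ Nd = 1.34e+17 cm^-3
Step 2: p = ni^2 / n = (1.5e10)^2 / 1.34e+17
Step 3: p = 2.25e20 / 1.34e+17 = 1.68e+03 cm^-3

1.68e+03


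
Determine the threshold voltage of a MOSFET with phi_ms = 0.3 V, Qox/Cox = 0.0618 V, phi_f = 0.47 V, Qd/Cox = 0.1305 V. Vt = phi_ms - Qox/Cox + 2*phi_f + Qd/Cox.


Step 1: Vt = phi_ms - Qox/Cox + 2*phi_f + Qd/Cox
Step 2: Vt = 0.3 - 0.0618 + 2*0.47 + 0.1305
Step 3: Vt = 0.3 - 0.0618 + 0.94 + 0.1305
Step 4: Vt = 1.3087 V

1.3087


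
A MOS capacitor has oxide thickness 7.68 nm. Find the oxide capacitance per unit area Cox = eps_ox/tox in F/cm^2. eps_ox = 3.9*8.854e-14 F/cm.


Step 1: eps_ox = 3.9 * 8.854e-14 = 3.45306e-13 F/cm
Step 2: tox in cm = 7.68 nm * 1e-7 = 7.6800e-07 cm
Step 3: Cox = 3.45306e-13 / 7.6800e-07 = 4.50e-07 F/cm^2

4.50e-07


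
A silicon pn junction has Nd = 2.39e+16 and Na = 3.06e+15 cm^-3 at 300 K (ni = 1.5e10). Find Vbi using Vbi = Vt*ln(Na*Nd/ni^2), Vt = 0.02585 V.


Step 1: Compute Na*Nd/ni^2 = 3.06e+15 * 2.39e+16 / (1.5e10)^2 = 3.2504e+11
Step 2: ln(3.2504e+11) = 26.5072
Step 3: Vbi = 0.02585 * 26.5072 = 0.685 V

0.685


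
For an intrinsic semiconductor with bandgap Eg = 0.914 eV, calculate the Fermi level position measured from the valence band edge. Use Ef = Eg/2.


Step 1: For an intrinsic semiconductor, the Fermi level sits at midgap.
Step 2: Ef = Eg / 2 = 0.914 / 2 = 0.457 eV

0.457


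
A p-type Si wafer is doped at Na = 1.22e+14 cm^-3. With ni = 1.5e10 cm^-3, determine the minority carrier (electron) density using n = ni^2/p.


Step 1: Majority hole concentration p ≈ Na = 1.22e+14 cm^-3
Step 2: n = ni^2 / Na = (1.5e10)^2 / 1.22e+14
Step 3: n = 1.84e+06 cm^-3

1.84e+06


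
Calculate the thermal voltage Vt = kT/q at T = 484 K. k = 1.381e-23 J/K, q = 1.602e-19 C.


Step 1: kT = 1.381e-23 * 484 = 6.68404e-21 J
Step 2: Vt = kT/q = 6.68404e-21 / 1.602e-19
Step 3: Vt = 0.04172 V

0.04172


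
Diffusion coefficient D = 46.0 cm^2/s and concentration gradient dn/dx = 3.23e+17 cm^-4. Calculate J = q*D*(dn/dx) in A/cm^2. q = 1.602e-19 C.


Step 1: J = q * D * (dn/dx)
Step 2: J = 1.602e-19 * 46.0 * 3.23e+17
Step 3: J = 2.38e+00 A/cm^2

2.38e+00


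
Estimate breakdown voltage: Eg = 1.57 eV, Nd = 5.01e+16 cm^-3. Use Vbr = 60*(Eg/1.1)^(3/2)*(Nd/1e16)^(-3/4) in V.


Step 1: Eg/1.1 = 1.57/1.1 = 1.427273
Step 2: (Eg/1.1)^1.5 = 1.427273^1.5 = 1.705142
Step 3: (Nd/1e16)^(-0.75) = (5.01)^(-0.75) = 0.298622
Step 4: Vbr = 60 * 1.705142 * 0.298622 = 30.6 V

30.6


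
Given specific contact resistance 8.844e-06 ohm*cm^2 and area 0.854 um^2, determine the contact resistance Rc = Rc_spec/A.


Step 1: Convert area to cm^2: 0.854 um^2 = 8.5400e-09 cm^2
Step 2: Rc = Rc_spec / A = 8.844e-06 / 8.5400e-09
Step 3: Rc = 1.04e+03 ohms

1.04e+03


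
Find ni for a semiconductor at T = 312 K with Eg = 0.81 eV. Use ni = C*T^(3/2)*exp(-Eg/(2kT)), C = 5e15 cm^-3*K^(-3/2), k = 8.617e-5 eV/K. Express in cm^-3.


Step 1: Compute kT = 8.617e-5 * 312 = 0.02688504 eV
Step 2: Exponent = -Eg/(2kT) = -0.81/(2*0.02688504) = -15.06414
Step 3: T^(3/2) = 312^1.5 = 5511.02
Step 4: ni = 5e15 * 5511.02 * exp(-15.06414) = 7.91e+12 cm^-3

7.91e+12


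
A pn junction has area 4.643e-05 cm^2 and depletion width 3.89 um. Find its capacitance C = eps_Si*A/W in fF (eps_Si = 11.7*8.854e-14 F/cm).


Step 1: eps_Si = 11.7 * 8.854e-14 = 1.035918e-12 F/cm
Step 2: W in cm = 3.89 * 1e-4 = 3.89e-04 cm
Step 3: C = 1.035918e-12 * 4.643e-05 / 3.89e-04 = 1.236444e-13 F
Step 4: C = 123.64 fF

123.64


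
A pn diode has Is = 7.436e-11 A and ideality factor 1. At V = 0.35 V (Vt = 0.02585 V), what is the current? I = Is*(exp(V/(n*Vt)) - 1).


Step 1: V/(n*Vt) = 0.35/(1*0.02585) = 13.5397
Step 2: exp(13.5397) = 7.5896e+05
Step 3: I = 7.436e-11 * (7.5896e+05 - 1) = 5.64e-05 A

5.64e-05


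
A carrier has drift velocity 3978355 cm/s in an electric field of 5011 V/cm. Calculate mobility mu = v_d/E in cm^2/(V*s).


Step 1: mu = v_d / E
Step 2: mu = 3978355 / 5011
Step 3: mu = 793.92 cm^2/(V*s)

793.92


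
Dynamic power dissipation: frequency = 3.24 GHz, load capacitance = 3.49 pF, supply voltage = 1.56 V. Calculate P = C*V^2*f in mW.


Step 1: V^2 = 1.56^2 = 2.4336 V^2
Step 2: P = C*V^2*f = 3.49e-12 F * 2.4336 * 3.24e9 Hz
Step 3: P = 2.751817536e-02 W
Step 4: P = 27.518 mW

27.518


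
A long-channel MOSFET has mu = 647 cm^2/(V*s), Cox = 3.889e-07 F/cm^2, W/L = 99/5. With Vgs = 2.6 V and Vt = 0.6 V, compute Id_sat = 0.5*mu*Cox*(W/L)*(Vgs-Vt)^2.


Step 1: Overdrive voltage Vov = Vgs - Vt = 2.6 - 0.6 = 2.0 V
Step 2: W/L = 99/5 = 19.8
Step 3: Id = 0.5 * 647 * 3.889e-07 * 19.8 * 2.0^2
Step 4: Id = 9.96e-03 A

9.96e-03


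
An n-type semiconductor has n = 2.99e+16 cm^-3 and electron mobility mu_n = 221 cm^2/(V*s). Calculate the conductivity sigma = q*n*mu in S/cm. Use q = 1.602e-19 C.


Step 1: sigma = q * n * mu
Step 2: sigma = 1.602e-19 * 2.99e+16 * 221
Step 3: sigma = 1.059e+00 S/cm

1.059e+00


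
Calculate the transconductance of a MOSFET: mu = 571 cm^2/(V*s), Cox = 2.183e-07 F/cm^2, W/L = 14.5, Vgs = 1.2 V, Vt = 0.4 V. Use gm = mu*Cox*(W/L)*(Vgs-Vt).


Step 1: Vov = Vgs - Vt = 1.2 - 0.4 = 0.8 V
Step 2: gm = mu * Cox * (W/L) * Vov
Step 3: gm = 571 * 2.183e-07 * 14.5 * 0.8 = 1.45e-03 S

1.45e-03


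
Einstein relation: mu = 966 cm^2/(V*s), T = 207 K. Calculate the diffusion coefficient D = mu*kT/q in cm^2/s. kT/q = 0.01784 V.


Step 1: D = mu * (kT/q)
Step 2: D = 966 * 0.01784
Step 3: D = 17.23 cm^2/s

17.23


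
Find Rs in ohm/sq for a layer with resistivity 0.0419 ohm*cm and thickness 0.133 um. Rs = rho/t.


Step 1: Convert thickness to cm: t = 0.133 um = 1.3300e-05 cm
Step 2: Rs = rho / t = 0.0419 / 1.3300e-05
Step 3: Rs = 3150.4 ohm/sq

3150.4


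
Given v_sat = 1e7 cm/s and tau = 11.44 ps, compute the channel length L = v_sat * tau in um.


Step 1: tau in seconds = 11.44 ps * 1e-12 = 1.1440e-11 s
Step 2: L = v_sat * tau = 1e7 * 1.1440e-11 = 1.1440e-04 cm
Step 3: L in um = 1.1440e-04 * 1e4 = 1.144 um

1.144


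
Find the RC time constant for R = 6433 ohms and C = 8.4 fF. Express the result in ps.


Step 1: tau = R * C
Step 2: tau = 6433 * 8.4 fF = 6433 * 8.4e-15 F
Step 3: tau = 5.40372e-11 s = 54.0372 ps

54.0372


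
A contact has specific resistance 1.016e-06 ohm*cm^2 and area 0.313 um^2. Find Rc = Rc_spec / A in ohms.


Step 1: Convert area to cm^2: 0.313 um^2 = 3.1300e-09 cm^2
Step 2: Rc = Rc_spec / A = 1.016e-06 / 3.1300e-09
Step 3: Rc = 3.25e+02 ohms

3.25e+02


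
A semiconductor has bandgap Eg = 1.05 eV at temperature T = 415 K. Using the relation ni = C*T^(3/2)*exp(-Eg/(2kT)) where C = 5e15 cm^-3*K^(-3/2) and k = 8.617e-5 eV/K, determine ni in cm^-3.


Step 1: Compute kT = 8.617e-5 * 415 = 0.03576055 eV
Step 2: Exponent = -Eg/(2kT) = -1.05/(2*0.03576055) = -14.68098
Step 3: T^(3/2) = 415^1.5 = 8454.19
Step 4: ni = 5e15 * 8454.19 * exp(-14.68098) = 1.78e+13 cm^-3

1.78e+13


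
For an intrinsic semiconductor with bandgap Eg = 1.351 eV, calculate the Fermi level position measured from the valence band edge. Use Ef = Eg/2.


Step 1: For an intrinsic semiconductor, the Fermi level sits at midgap.
Step 2: Ef = Eg / 2 = 1.351 / 2 = 0.6755 eV

0.6755


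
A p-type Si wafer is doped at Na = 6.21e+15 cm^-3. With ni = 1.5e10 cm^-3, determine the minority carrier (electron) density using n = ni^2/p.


Step 1: Majority hole concentration p ≈ Na = 6.21e+15 cm^-3
Step 2: n = ni^2 / Na = (1.5e10)^2 / 6.21e+15
Step 3: n = 3.62e+04 cm^-3

3.62e+04


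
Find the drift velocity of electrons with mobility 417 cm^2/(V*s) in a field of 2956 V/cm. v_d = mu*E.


Step 1: v_d = mu * E
Step 2: v_d = 417 * 2956 = 1232652
Step 3: v_d = 1.23e+06 cm/s

1.23e+06


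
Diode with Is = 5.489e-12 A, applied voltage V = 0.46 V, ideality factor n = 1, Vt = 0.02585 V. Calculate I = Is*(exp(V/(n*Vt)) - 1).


Step 1: V/(n*Vt) = 0.46/(1*0.02585) = 17.7950
Step 2: exp(17.7950) = 5.3490e+07
Step 3: I = 5.489e-12 * (5.3490e+07 - 1) = 2.94e-04 A

2.94e-04


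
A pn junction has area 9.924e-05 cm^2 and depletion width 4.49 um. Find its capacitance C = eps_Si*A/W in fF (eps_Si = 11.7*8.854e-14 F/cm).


Step 1: eps_Si = 11.7 * 8.854e-14 = 1.035918e-12 F/cm
Step 2: W in cm = 4.49 * 1e-4 = 4.49e-04 cm
Step 3: C = 1.035918e-12 * 9.924e-05 / 4.49e-04 = 2.289633e-13 F
Step 4: C = 228.96 fF

228.96


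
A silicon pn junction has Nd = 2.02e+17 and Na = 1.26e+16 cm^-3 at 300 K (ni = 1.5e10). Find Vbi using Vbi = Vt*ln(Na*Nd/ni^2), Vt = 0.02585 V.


Step 1: Compute Na*Nd/ni^2 = 1.26e+16 * 2.02e+17 / (1.5e10)^2 = 1.1312e+13
Step 2: ln(1.1312e+13) = 30.0569
Step 3: Vbi = 0.02585 * 30.0569 = 0.777 V

0.777


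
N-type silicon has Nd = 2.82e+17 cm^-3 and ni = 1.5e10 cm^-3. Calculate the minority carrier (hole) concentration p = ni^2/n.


Step 1: Since Nd >> ni, n ≈ Nd = 2.82e+17 cm^-3
Step 2: p = ni^2 / n = (1.5e10)^2 / 2.82e+17
Step 3: p = 2.25e20 / 2.82e+17 = 7.98e+02 cm^-3

7.98e+02


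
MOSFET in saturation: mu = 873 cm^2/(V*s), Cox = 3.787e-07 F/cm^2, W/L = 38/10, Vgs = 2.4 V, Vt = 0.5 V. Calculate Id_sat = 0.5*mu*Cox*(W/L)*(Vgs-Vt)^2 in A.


Step 1: Overdrive voltage Vov = Vgs - Vt = 2.4 - 0.5 = 1.9 V
Step 2: W/L = 38/10 = 3.8
Step 3: Id = 0.5 * 873 * 3.787e-07 * 3.8 * 1.9^2
Step 4: Id = 2.27e-03 A

2.27e-03


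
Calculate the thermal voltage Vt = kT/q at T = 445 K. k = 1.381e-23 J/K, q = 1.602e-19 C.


Step 1: kT = 1.381e-23 * 445 = 6.14545e-21 J
Step 2: Vt = kT/q = 6.14545e-21 / 1.602e-19
Step 3: Vt = 0.03836 V

0.03836


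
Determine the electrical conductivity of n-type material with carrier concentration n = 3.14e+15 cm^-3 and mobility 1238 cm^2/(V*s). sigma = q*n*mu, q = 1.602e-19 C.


Step 1: sigma = q * n * mu
Step 2: sigma = 1.602e-19 * 3.14e+15 * 1238
Step 3: sigma = 6.227e-01 S/cm

6.227e-01


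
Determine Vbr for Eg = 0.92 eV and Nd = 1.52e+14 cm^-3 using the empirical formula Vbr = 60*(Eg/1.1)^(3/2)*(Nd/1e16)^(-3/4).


Step 1: Eg/1.1 = 0.92/1.1 = 0.836364
Step 2: (Eg/1.1)^1.5 = 0.836364^1.5 = 0.764879
Step 3: (Nd/1e16)^(-0.75) = (0.0152)^(-0.75) = 23.100283
Step 4: Vbr = 60 * 0.764879 * 23.100283 = 1060.1 V

1060.1


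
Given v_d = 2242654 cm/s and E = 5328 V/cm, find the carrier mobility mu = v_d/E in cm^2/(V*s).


Step 1: mu = v_d / E
Step 2: mu = 2242654 / 5328
Step 3: mu = 420.92 cm^2/(V*s)

420.92
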